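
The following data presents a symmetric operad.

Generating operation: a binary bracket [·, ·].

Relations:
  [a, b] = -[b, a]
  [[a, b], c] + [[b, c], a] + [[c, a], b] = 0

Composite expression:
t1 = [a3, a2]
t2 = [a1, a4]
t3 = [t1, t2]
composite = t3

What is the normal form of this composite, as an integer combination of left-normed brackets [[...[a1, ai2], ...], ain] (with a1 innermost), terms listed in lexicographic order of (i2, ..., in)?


Antisymmetry and Jacobi reduce to a1-anchored left-normed brackets.
Composite bracket: [[a3, a2], [a1, a4]]
The bracket unfolds into 8 signed words via [a, b] = ab - ba (2^3 = 8).
Collect the words opening with a1:
  sign of a1a4a2a3 is +1, so it contributes +[[[a1, a4], a2], a3]
  sign of a1a4a3a2 is -1, so it contributes -[[[a1, a4], a3], a2]

[[[a1, a4], a2], a3] - [[[a1, a4], a3], a2]


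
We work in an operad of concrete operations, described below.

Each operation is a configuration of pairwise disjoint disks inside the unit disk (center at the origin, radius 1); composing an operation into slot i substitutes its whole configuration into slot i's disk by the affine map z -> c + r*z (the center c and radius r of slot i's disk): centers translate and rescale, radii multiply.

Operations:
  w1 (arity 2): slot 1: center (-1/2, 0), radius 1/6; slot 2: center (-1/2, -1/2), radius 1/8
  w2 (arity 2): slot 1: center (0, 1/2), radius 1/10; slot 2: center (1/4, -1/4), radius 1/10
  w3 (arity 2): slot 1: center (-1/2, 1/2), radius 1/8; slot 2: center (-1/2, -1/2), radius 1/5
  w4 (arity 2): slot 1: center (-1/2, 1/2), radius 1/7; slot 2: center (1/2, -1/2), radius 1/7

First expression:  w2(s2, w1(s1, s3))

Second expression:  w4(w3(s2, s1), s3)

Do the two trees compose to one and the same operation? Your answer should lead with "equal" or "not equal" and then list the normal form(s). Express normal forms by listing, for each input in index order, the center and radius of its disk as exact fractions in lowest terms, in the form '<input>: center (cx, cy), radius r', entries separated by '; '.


not equal; first: s1: center (1/5, -1/4), radius 1/60; s2: center (0, 1/2), radius 1/10; s3: center (1/5, -3/10), radius 1/80; second: s1: center (-4/7, 3/7), radius 1/35; s2: center (-4/7, 4/7), radius 1/56; s3: center (1/2, -1/2), radius 1/7

The first expression, normalized: s1: center (1/5, -1/4), radius 1/60; s2: center (0, 1/2), radius 1/10; s3: center (1/5, -3/10), radius 1/80
The second expression, normalized: s1: center (-4/7, 3/7), radius 1/35; s2: center (-4/7, 4/7), radius 1/56; s3: center (1/2, -1/2), radius 1/7
No match — not equal.


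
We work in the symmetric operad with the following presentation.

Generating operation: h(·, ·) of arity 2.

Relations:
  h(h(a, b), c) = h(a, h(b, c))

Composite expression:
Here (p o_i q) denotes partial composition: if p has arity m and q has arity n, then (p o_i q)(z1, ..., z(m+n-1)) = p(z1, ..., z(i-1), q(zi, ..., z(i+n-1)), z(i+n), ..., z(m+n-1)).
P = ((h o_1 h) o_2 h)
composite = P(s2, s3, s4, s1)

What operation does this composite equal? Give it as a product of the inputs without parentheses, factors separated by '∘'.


s2 ∘ s3 ∘ s4 ∘ s1

Every regrouping of h is equal, so read the s-inputs in written order.
h(s3, s4) reduces to s3 ∘ s4
h(s2, h(s3, s4)) reduces to s2 ∘ s3 ∘ s4
h(h(s2, h(s3, s4)), s1) reduces to s2 ∘ s3 ∘ s4 ∘ s1


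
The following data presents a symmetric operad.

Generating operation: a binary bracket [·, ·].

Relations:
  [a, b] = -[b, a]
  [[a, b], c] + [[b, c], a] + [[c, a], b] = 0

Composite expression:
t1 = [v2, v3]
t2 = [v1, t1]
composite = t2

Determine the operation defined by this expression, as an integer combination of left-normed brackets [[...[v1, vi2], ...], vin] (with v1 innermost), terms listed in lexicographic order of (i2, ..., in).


[[v1, v2], v3] - [[v1, v3], v2]

Skip Jacobi rewriting: expand, keep v1-initial words, read off terms.
Composite bracket: [v1, [v2, v3]]
Each bracket splits as ab - ba, giving 4 signed words (2^2 = 4).
The v1-initial words carry the normal form:
  sign of v1v2v3 is +1, so it contributes +[[v1, v2], v3]
  sign of v1v3v2 is -1, so it contributes -[[v1, v3], v2]


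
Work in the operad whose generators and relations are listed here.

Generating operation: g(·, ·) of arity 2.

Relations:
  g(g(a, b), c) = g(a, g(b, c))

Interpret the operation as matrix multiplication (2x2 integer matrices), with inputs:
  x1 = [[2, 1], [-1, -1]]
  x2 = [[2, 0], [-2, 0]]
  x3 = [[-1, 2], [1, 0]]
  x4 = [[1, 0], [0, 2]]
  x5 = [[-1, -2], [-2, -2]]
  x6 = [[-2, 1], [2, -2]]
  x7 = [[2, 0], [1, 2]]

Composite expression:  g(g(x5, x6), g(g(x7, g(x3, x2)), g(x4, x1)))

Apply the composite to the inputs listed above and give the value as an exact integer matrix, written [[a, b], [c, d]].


g(x5, x6) = [[-2, 3], [0, 2]]
g(x3, x2) = [[-6, 0], [2, 0]]
g(x7, g(x3, x2)) = [[-12, 0], [-2, 0]]
g(x4, x1) = [[2, 1], [-2, -2]]
g(g(x7, g(x3, x2)), g(x4, x1)) = [[-24, -12], [-4, -2]]
g(g(x5, x6), g(g(x7, g(x3, x2)), g(x4, x1))) = [[36, 18], [-8, -4]]

[[36, 18], [-8, -4]]


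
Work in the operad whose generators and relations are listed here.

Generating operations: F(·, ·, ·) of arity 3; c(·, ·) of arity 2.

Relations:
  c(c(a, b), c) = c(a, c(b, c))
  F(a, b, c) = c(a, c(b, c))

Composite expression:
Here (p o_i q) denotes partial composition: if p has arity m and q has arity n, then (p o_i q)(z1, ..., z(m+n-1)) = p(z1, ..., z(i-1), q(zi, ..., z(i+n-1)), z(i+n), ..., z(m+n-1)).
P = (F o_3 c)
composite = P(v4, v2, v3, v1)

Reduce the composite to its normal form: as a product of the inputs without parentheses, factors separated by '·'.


v4 · v2 · v3 · v1

Associativity of F dissolves the nesting; only the v-input order survives.
c(v3, v1) flattens to v3 · v1
F(v4, v2, c(v3, v1)) flattens to v4 · v2 · v3 · v1


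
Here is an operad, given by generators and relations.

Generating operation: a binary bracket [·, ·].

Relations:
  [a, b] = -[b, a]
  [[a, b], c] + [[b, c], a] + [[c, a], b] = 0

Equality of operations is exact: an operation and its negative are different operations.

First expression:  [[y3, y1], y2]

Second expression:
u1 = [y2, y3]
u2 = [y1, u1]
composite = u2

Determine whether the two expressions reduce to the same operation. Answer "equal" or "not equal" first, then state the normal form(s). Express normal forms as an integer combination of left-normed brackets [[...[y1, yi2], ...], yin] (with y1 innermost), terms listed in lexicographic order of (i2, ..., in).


not equal: they reduce to -[[y1, y3], y2] and [[y1, y2], y3] - [[y1, y3], y2]

The first expression, normalized: -[[y1, y3], y2]
The second expression, normalized: [[y1, y2], y3] - [[y1, y3], y2]
No match — not equal.


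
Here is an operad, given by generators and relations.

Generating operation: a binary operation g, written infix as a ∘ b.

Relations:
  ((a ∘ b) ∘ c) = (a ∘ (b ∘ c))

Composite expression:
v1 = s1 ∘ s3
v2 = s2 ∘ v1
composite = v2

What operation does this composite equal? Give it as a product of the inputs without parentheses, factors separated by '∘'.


s2 ∘ s1 ∘ s3

All parenthesizations of g agree; list the s-inputs left to right.
(s1 ∘ s3) unparenthesizes to s1 ∘ s3
(s2 ∘ (s1 ∘ s3)) unparenthesizes to s2 ∘ s1 ∘ s3


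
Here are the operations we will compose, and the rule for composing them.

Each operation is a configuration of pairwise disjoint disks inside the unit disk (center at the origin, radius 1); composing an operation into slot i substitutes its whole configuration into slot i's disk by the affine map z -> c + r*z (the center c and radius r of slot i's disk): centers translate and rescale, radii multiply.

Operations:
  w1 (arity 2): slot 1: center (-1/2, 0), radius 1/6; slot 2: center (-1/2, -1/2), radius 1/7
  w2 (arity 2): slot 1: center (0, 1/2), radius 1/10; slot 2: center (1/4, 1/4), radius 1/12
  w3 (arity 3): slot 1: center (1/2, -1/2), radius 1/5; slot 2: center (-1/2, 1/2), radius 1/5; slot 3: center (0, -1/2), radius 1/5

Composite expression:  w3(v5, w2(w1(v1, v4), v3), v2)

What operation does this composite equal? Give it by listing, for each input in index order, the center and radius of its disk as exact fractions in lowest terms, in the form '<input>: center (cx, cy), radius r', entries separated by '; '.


v1: center (-51/100, 3/5), radius 1/300; v2: center (0, -1/2), radius 1/5; v3: center (-9/20, 11/20), radius 1/60; v4: center (-51/100, 59/100), radius 1/350; v5: center (1/2, -1/2), radius 1/5

Below w3, radii multiply path by path; the v-disk centers shift.
v5: after 1 affine step, its disk has center (1/2, -1/2), radius 1/5
v1: after 3 affine steps, its disk has center (-51/100, 3/5), radius 1/300
v4: after 3 affine steps, its disk has center (-51/100, 59/100), radius 1/350
v3: after 2 affine steps, its disk has center (-9/20, 11/20), radius 1/60
v2: after 1 affine step, its disk has center (0, -1/2), radius 1/5


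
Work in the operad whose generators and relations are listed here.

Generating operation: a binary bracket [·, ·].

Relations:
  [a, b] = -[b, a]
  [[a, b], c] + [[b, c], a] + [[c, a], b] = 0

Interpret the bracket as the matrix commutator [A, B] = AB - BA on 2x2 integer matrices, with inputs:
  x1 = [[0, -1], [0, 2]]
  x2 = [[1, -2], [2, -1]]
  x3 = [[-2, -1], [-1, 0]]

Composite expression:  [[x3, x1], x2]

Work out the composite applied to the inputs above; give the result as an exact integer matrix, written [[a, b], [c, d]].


[x3, x1] = [[-1, 0], [2, 1]]
[[x3, x1], x2] = [[4, 4], [8, -4]]

[[4, 4], [8, -4]]


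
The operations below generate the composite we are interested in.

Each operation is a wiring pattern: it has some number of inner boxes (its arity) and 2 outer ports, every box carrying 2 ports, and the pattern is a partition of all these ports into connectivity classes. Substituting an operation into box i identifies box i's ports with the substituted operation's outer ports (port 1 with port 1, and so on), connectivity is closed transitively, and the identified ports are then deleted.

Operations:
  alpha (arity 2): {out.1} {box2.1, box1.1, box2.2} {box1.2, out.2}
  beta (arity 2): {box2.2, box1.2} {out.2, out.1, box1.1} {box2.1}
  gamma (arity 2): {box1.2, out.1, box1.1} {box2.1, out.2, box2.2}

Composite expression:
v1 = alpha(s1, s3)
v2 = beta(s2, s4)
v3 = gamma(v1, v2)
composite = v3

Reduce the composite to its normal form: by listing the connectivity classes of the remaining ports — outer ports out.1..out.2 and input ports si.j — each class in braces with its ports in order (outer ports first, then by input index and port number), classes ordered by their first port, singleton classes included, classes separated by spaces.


{out.1, s1.2} {out.2, s2.1} {s1.1, s3.1, s3.2} {s2.2, s4.2} {s4.1}

After gluing at gamma, chains via deleted ports link the s-ports.
stage alpha: inputs (s1, s3), connectivity {out.1} {out.2, s1.2} {s1.1, s3.1, s3.2}, out.j its boundary
stage beta: inputs (s2, s4), connectivity {out.1, out.2, s2.1} {s2.2, s4.2} {s4.1}, out.j its boundary
stage gamma: inputs (s1, s3, s2, s4), connectivity {out.1, s1.2} {out.2, s2.1} {s1.1, s3.1, s3.2} {s2.2, s4.2} {s4.1}, out.j its boundary


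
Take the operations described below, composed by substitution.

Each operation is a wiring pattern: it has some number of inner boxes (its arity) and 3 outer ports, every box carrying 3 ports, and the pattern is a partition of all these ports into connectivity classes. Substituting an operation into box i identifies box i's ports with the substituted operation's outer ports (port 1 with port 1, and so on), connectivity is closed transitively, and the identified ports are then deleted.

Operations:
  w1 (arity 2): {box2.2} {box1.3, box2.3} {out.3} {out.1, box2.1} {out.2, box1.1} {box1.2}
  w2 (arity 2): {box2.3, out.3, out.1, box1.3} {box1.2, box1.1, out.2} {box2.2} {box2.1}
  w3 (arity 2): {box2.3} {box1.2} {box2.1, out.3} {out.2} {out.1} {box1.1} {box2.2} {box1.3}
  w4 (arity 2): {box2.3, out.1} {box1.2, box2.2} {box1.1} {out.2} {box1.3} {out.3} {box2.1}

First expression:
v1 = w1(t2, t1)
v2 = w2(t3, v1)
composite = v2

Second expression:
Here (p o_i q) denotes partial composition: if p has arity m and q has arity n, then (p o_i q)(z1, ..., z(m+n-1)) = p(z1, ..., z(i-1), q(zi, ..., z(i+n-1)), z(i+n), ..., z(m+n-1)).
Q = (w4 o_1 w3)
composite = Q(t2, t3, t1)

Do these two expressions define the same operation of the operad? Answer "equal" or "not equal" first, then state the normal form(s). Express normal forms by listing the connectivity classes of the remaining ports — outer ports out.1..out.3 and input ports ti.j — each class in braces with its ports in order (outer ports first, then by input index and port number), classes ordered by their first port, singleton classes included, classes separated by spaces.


The first expression, normalized: {out.1, out.3, t3.3} {out.2, t3.1, t3.2} {t1.1} {t1.2} {t1.3, t2.3} {t2.1} {t2.2}
The second expression, normalized: {out.1, t1.3} {out.2} {out.3} {t1.1} {t1.2} {t2.1} {t2.2} {t2.3} {t3.1} {t3.2} {t3.3}
No match — not equal.

not equal — first {out.1, out.3, t3.3} {out.2, t3.1, t3.2} {t1.1} {t1.2} {t1.3, t2.3} {t2.1} {t2.2}, second {out.1, t1.3} {out.2} {out.3} {t1.1} {t1.2} {t2.1} {t2.2} {t2.3} {t3.1} {t3.2} {t3.3}


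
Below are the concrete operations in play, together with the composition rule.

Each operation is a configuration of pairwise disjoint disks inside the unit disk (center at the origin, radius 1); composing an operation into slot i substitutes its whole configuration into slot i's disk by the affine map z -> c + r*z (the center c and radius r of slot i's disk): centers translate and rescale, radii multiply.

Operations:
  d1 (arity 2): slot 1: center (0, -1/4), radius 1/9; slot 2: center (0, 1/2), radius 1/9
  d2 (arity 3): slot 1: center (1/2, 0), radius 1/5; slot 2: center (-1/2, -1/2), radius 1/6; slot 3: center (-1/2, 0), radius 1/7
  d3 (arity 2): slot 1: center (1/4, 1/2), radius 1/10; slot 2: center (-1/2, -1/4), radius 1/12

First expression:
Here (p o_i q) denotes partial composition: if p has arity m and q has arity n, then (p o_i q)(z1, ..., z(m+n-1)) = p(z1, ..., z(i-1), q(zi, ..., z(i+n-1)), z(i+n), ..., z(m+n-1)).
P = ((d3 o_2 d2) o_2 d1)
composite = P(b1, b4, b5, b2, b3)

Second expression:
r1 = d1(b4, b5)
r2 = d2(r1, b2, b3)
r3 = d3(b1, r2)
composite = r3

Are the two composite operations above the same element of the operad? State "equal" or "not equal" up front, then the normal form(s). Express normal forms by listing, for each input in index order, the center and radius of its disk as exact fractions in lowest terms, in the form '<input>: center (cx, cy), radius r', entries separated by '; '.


equal: each reduces to b1: center (1/4, 1/2), radius 1/10; b2: center (-13/24, -7/24), radius 1/72; b3: center (-13/24, -1/4), radius 1/84; b4: center (-11/24, -61/240), radius 1/540; b5: center (-11/24, -29/120), radius 1/540


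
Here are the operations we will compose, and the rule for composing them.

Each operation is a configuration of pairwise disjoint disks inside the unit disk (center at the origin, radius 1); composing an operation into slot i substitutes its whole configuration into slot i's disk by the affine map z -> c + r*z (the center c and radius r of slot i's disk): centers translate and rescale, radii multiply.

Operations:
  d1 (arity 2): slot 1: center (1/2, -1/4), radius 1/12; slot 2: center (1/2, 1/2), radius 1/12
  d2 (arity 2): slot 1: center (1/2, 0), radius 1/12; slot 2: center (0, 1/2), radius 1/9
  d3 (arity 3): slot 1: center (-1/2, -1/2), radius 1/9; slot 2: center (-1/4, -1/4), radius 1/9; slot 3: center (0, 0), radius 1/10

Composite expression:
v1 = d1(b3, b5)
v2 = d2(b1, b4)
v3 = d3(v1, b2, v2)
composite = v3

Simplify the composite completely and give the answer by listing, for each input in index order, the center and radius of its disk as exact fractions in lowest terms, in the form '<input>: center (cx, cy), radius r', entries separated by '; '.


b1: center (1/20, 0), radius 1/120; b2: center (-1/4, -1/4), radius 1/9; b3: center (-4/9, -19/36), radius 1/108; b4: center (0, 1/20), radius 1/90; b5: center (-4/9, -4/9), radius 1/108

Each b-disk chains the slot maps above it in d3; radii multiply.
input b3: composing its 2 substitution steps yields center (-4/9, -19/36), radius 1/108
input b5: composing its 2 substitution steps yields center (-4/9, -4/9), radius 1/108
input b2: composing its 1 substitution step yields center (-1/4, -1/4), radius 1/9
input b1: composing its 2 substitution steps yields center (1/20, 0), radius 1/120
input b4: composing its 2 substitution steps yields center (0, 1/20), radius 1/90


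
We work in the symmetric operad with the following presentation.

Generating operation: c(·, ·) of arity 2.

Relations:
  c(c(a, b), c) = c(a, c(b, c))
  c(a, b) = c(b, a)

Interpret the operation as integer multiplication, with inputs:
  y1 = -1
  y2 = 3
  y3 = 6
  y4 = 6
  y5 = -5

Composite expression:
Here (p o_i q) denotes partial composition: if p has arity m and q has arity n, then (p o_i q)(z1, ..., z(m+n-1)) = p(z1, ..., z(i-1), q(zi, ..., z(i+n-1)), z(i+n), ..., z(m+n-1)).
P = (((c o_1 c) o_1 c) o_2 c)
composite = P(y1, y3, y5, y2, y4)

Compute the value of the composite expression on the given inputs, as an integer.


c(y3, y5) = -30
c(y1, c(y3, y5)) = 30
c(c(y1, c(y3, y5)), y2) = 90
c(c(c(y1, c(y3, y5)), y2), y4) = 540

540


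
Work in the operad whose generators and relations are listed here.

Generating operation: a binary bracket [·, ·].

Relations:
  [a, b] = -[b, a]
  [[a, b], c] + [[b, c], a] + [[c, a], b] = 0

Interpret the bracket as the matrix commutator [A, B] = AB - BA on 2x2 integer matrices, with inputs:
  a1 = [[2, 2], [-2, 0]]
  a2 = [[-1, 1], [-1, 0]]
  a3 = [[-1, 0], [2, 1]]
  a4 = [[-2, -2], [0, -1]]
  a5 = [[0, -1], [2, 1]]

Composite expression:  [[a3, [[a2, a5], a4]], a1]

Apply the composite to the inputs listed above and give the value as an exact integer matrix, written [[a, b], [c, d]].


[[-44, 8], [52, 44]]

[a2, a5] = [[1, 2], [3, -1]]
[[a2, a5], a4] = [[6, -2], [-3, -6]]
[a3, [[a2, a5], a4]] = [[4, 4], [18, -4]]
[[a3, [[a2, a5], a4]], a1] = [[-44, 8], [52, 44]]


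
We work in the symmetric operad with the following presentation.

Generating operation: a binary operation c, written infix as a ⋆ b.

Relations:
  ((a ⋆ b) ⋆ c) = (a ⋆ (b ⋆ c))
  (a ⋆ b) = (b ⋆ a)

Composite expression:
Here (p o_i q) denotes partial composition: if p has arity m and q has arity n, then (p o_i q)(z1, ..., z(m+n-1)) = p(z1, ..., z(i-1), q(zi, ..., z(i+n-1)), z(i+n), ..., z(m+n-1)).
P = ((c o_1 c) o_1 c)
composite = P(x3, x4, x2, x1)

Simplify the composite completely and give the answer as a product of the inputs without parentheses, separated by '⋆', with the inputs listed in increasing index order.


x1 ⋆ x2 ⋆ x3 ⋆ x4

Reordering under c is free, so list the x-inputs canonically.
(x3 ⋆ x4) collapses to x3 ⋆ x4
((x3 ⋆ x4) ⋆ x2) collapses to x3 ⋆ x4 ⋆ x2
(((x3 ⋆ x4) ⋆ x2) ⋆ x1) collapses to x3 ⋆ x4 ⋆ x2 ⋆ x1
commutativity sorts the factors: x1 ⋆ x2 ⋆ x3 ⋆ x4


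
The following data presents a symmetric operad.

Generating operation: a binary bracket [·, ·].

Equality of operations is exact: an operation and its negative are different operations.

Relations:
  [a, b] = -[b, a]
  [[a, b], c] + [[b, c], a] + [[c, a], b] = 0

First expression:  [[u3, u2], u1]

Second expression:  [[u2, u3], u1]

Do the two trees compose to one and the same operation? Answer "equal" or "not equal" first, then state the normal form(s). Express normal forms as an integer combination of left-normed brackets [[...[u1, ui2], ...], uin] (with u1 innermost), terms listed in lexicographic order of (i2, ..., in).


not equal; first: [[u1, u2], u3] - [[u1, u3], u2]; second: -[[u1, u2], u3] + [[u1, u3], u2]

Reducing the first expression gives [[u1, u2], u3] - [[u1, u3], u2]
Reducing the second expression gives -[[u1, u2], u3] + [[u1, u3], u2]
No match — not equal.


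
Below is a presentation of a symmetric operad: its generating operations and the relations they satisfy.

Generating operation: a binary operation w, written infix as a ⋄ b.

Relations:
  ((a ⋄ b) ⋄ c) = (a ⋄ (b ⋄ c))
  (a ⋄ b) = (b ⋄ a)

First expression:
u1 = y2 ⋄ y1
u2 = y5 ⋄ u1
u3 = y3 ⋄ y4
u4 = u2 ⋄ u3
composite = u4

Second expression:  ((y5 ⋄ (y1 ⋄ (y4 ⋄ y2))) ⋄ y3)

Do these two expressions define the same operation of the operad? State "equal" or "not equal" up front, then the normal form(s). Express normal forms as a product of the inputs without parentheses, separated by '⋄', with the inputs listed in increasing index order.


equal; the common form is y1 ⋄ y2 ⋄ y3 ⋄ y4 ⋄ y5

The first composite normalizes to y1 ⋄ y2 ⋄ y3 ⋄ y4 ⋄ y5
The second composite normalizes to y1 ⋄ y2 ⋄ y3 ⋄ y4 ⋄ y5
Identical normal forms: equal.


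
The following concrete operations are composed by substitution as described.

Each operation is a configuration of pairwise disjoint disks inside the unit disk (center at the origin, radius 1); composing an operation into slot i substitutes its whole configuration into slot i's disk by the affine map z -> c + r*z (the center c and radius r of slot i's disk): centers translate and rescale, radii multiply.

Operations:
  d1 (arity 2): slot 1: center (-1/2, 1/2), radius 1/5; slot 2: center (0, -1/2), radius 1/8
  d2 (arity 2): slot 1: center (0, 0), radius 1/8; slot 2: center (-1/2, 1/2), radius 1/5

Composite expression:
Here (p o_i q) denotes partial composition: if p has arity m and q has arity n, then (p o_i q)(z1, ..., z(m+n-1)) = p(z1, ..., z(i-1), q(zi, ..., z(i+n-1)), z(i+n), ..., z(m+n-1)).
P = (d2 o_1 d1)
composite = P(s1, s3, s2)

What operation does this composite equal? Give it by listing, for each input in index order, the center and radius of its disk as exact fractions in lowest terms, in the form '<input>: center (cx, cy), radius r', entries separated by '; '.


s1: center (-1/16, 1/16), radius 1/40; s2: center (-1/2, 1/2), radius 1/5; s3: center (0, -1/16), radius 1/64

Follow each s-input down from d2: c' goes to c + r*c', radius to r*r'.
input s1: applying the 2 nested substitutions gives center (-1/16, 1/16), radius 1/40
input s3: applying the 2 nested substitutions gives center (0, -1/16), radius 1/64
input s2: applying the 1 nested substitution gives center (-1/2, 1/2), radius 1/5


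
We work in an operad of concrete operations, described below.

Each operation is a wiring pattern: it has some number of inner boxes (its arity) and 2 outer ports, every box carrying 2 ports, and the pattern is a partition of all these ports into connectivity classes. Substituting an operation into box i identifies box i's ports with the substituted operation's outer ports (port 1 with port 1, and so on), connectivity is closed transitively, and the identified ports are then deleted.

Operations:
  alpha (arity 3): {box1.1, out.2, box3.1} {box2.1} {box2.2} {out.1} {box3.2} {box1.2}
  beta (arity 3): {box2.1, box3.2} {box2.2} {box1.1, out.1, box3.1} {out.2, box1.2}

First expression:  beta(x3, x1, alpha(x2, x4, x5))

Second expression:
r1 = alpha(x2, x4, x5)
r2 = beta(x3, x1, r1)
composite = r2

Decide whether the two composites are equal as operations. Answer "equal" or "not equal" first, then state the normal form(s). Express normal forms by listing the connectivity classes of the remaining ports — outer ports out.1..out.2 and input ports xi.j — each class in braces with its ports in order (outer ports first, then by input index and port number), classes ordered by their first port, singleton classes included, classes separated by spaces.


equal — both sides give {out.1, x3.1} {out.2, x3.2} {x1.1, x2.1, x5.1} {x1.2} {x2.2} {x4.1} {x4.2} {x5.2}


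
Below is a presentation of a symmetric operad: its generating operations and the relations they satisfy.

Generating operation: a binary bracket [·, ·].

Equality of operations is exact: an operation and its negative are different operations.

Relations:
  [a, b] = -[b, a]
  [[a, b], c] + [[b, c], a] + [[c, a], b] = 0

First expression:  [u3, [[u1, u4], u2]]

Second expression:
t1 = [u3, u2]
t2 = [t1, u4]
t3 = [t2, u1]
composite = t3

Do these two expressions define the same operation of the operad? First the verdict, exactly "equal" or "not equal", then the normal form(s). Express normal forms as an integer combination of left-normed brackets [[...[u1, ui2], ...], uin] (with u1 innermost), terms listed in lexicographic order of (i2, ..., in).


The first expression, normalized: -[[[u1, u4], u2], u3]
The second expression, normalized: [[[u1, u2], u3], u4] - [[[u1, u3], u2], u4] - [[[u1, u4], u2], u3] + [[[u1, u4], u3], u2]
Different reductions; not equal.

not equal — first -[[[u1, u4], u2], u3], second [[[u1, u2], u3], u4] - [[[u1, u3], u2], u4] - [[[u1, u4], u2], u3] + [[[u1, u4], u3], u2]


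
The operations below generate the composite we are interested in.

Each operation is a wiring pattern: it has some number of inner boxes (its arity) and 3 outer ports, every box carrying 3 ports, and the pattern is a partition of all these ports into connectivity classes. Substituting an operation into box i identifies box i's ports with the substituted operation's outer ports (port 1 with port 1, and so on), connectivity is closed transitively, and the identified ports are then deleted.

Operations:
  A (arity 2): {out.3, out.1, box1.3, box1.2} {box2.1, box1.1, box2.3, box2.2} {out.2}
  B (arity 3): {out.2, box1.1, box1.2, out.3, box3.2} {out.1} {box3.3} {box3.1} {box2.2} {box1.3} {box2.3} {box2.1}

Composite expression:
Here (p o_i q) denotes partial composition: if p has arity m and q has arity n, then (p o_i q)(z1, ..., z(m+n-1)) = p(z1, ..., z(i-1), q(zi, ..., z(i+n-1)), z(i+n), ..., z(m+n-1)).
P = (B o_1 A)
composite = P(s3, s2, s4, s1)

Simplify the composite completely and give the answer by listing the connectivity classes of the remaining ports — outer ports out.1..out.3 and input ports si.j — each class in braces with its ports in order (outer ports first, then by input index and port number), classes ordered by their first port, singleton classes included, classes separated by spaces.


Two ports join when wires chain via B-identified ports.
through A, on inputs (s3, s2): {out.1, out.3, s3.2, s3.3} {out.2} {s2.1, s2.2, s2.3, s3.1} (out.j = stage outer ports)
through B, on inputs (s3, s2, s4, s1): {out.1} {out.2, out.3, s1.2, s3.2, s3.3} {s1.1} {s1.3} {s2.1, s2.2, s2.3, s3.1} {s4.1} {s4.2} {s4.3} (out.j = stage outer ports)

{out.1} {out.2, out.3, s1.2, s3.2, s3.3} {s1.1} {s1.3} {s2.1, s2.2, s2.3, s3.1} {s4.1} {s4.2} {s4.3}


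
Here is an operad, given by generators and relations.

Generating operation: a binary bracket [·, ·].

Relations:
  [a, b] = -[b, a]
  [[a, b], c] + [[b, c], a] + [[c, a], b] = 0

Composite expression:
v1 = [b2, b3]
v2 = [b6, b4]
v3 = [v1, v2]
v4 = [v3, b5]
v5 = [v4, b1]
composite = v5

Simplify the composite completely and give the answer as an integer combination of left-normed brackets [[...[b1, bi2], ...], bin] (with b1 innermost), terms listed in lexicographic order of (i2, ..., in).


[[[[[b1, b2], b3], b4], b6], b5] - [[[[[b1, b2], b3], b6], b4], b5] - [[[[[b1, b3], b2], b4], b6], b5] + [[[[[b1, b3], b2], b6], b4], b5] - [[[[[b1, b4], b6], b2], b3], b5] + [[[[[b1, b4], b6], b3], b2], b5] - [[[[[b1, b5], b2], b3], b4], b6] + [[[[[b1, b5], b2], b3], b6], b4] + [[[[[b1, b5], b3], b2], b4], b6] - [[[[[b1, b5], b3], b2], b6], b4] + [[[[[b1, b5], b4], b6], b2], b3] - [[[[[b1, b5], b4], b6], b3], b2] - [[[[[b1, b5], b6], b4], b2], b3] + [[[[[b1, b5], b6], b4], b3], b2] + [[[[[b1, b6], b4], b2], b3], b5] - [[[[[b1, b6], b4], b3], b2], b5]

Expand each bracket as ab - ba; the b1-initial words give the coefficients.
Composite bracket: [[[[b2, b3], [b6, b4]], b5], b1]
Full expansion: 32 signed words from ab - ba (2^5 = 32).
Words beginning with b1 determine it all:
  word b1b2b3b4b6b5 has sign +1, contributing +[[[[[b1, b2], b3], b4], b6], b5]
  word b1b2b3b6b4b5 has sign -1, contributing -[[[[[b1, b2], b3], b6], b4], b5]
  word b1b3b2b4b6b5 has sign -1, contributing -[[[[[b1, b3], b2], b4], b6], b5]
  word b1b3b2b6b4b5 has sign +1, contributing +[[[[[b1, b3], b2], b6], b4], b5]
  word b1b4b6b2b3b5 has sign -1, contributing -[[[[[b1, b4], b6], b2], b3], b5]
  word b1b4b6b3b2b5 has sign +1, contributing +[[[[[b1, b4], b6], b3], b2], b5]
  word b1b5b2b3b4b6 has sign -1, contributing -[[[[[b1, b5], b2], b3], b4], b6]
  word b1b5b2b3b6b4 has sign +1, contributing +[[[[[b1, b5], b2], b3], b6], b4]
  word b1b5b3b2b4b6 has sign +1, contributing +[[[[[b1, b5], b3], b2], b4], b6]
  word b1b5b3b2b6b4 has sign -1, contributing -[[[[[b1, b5], b3], b2], b6], b4]
  word b1b5b4b6b2b3 has sign +1, contributing +[[[[[b1, b5], b4], b6], b2], b3]
  word b1b5b4b6b3b2 has sign -1, contributing -[[[[[b1, b5], b4], b6], b3], b2]
  word b1b5b6b4b2b3 has sign -1, contributing -[[[[[b1, b5], b6], b4], b2], b3]
  word b1b5b6b4b3b2 has sign +1, contributing +[[[[[b1, b5], b6], b4], b3], b2]
  word b1b6b4b2b3b5 has sign +1, contributing +[[[[[b1, b6], b4], b2], b3], b5]
  word b1b6b4b3b2b5 has sign -1, contributing -[[[[[b1, b6], b4], b3], b2], b5]


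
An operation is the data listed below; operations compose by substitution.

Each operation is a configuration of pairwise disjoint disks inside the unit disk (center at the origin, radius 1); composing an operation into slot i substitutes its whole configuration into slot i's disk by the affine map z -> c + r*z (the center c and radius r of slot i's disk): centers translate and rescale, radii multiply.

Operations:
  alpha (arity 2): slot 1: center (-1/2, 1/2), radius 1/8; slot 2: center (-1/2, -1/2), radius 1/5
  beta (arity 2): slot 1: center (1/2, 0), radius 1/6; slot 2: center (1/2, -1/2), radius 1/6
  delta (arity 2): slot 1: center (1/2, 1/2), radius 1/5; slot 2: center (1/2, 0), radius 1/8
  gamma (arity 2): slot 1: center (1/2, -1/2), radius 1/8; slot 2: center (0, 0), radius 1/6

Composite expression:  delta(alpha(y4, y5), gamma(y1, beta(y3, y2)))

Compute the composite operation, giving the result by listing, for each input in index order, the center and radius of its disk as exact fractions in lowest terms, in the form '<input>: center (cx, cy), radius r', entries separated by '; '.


y1: center (9/16, -1/16), radius 1/64; y2: center (49/96, -1/96), radius 1/288; y3: center (49/96, 0), radius 1/288; y4: center (2/5, 3/5), radius 1/40; y5: center (2/5, 2/5), radius 1/25

Below delta, radii multiply path by path; the y-disk centers shift.
y4 passes through 2 substitutions, ending at center (2/5, 3/5), radius 1/40
y5 passes through 2 substitutions, ending at center (2/5, 2/5), radius 1/25
y1 passes through 2 substitutions, ending at center (9/16, -1/16), radius 1/64
y3 passes through 3 substitutions, ending at center (49/96, 0), radius 1/288
y2 passes through 3 substitutions, ending at center (49/96, -1/96), radius 1/288


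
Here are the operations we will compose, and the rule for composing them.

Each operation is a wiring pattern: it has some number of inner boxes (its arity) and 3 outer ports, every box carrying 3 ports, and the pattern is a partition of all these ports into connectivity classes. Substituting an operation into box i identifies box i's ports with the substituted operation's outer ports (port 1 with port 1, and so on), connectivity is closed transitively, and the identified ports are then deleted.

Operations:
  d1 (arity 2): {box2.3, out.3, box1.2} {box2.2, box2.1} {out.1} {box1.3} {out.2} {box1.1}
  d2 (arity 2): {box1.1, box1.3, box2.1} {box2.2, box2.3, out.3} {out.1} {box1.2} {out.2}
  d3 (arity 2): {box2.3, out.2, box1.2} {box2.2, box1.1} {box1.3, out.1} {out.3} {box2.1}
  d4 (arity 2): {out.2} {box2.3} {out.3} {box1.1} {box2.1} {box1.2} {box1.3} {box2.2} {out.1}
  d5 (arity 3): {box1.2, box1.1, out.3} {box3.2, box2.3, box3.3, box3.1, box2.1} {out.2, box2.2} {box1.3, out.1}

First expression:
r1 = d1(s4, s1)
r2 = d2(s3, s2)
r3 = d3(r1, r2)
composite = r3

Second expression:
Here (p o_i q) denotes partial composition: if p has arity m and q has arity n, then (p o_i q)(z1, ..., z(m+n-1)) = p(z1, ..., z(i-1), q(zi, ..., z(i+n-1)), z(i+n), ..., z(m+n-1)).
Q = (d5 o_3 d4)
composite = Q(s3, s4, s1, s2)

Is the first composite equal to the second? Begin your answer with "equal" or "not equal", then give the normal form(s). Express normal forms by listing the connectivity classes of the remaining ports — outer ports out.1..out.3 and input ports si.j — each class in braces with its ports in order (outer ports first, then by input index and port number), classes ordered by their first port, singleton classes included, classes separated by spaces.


not equal — first {out.1, s1.3, s4.2} {out.2, s2.2, s2.3} {out.3} {s1.1, s1.2} {s2.1, s3.1, s3.3} {s3.2} {s4.1} {s4.3}, second {out.1, s3.3} {out.2, s4.2} {out.3, s3.1, s3.2} {s1.1} {s1.2} {s1.3} {s2.1} {s2.2} {s2.3} {s4.1, s4.3}

Normal form of the first expression: {out.1, s1.3, s4.2} {out.2, s2.2, s2.3} {out.3} {s1.1, s1.2} {s2.1, s3.1, s3.3} {s3.2} {s4.1} {s4.3}
Normal form of the second expression: {out.1, s3.3} {out.2, s4.2} {out.3, s3.1, s3.2} {s1.1} {s1.2} {s1.3} {s2.1} {s2.2} {s2.3} {s4.1, s4.3}
Distinct normal forms: not equal.


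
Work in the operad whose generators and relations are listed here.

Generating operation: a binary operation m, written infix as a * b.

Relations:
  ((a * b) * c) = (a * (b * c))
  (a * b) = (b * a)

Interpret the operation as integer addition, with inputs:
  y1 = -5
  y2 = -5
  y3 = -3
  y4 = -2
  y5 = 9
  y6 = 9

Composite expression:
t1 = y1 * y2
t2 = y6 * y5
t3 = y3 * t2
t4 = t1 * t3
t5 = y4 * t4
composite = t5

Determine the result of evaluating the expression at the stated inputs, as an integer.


3

(y1 * y2) = -10
(y6 * y5) = 18
(y3 * (y6 * y5)) = 15
((y1 * y2) * (y3 * (y6 * y5))) = 5
(y4 * ((y1 * y2) * (y3 * (y6 * y5)))) = 3


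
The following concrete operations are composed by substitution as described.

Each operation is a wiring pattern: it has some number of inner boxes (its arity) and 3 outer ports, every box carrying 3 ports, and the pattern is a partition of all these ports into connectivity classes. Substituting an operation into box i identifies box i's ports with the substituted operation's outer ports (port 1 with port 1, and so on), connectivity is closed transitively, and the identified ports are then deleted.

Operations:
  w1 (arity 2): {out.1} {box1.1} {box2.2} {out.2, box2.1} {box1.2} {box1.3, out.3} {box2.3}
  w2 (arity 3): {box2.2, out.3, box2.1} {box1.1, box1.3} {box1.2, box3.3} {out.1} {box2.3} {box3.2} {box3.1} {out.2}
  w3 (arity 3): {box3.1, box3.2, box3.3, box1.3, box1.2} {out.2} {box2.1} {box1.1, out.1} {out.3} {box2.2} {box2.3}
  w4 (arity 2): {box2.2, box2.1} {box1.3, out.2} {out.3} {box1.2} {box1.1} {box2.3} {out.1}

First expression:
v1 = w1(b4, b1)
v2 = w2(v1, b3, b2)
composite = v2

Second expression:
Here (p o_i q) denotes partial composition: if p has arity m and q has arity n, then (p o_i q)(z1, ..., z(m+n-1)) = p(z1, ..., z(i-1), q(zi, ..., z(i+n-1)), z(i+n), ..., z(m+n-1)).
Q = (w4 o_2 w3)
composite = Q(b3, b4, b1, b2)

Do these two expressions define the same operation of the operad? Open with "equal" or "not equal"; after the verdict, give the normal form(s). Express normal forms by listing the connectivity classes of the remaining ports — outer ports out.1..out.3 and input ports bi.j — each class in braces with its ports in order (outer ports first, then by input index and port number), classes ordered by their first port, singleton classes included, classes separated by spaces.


not equal; first: {out.1} {out.2} {out.3, b3.1, b3.2} {b1.1, b2.3} {b1.2} {b1.3} {b2.1} {b2.2} {b3.3} {b4.1} {b4.2} {b4.3}; second: {out.1} {out.2, b3.3} {out.3} {b1.1} {b1.2} {b1.3} {b2.1, b2.2, b2.3, b4.2, b4.3} {b3.1} {b3.2} {b4.1}

The first expression reduces to {out.1} {out.2} {out.3, b3.1, b3.2} {b1.1, b2.3} {b1.2} {b1.3} {b2.1} {b2.2} {b3.3} {b4.1} {b4.2} {b4.3}
The second expression reduces to {out.1} {out.2, b3.3} {out.3} {b1.1} {b1.2} {b1.3} {b2.1, b2.2, b2.3, b4.2, b4.3} {b3.1} {b3.2} {b4.1}
Different reductions; not equal.


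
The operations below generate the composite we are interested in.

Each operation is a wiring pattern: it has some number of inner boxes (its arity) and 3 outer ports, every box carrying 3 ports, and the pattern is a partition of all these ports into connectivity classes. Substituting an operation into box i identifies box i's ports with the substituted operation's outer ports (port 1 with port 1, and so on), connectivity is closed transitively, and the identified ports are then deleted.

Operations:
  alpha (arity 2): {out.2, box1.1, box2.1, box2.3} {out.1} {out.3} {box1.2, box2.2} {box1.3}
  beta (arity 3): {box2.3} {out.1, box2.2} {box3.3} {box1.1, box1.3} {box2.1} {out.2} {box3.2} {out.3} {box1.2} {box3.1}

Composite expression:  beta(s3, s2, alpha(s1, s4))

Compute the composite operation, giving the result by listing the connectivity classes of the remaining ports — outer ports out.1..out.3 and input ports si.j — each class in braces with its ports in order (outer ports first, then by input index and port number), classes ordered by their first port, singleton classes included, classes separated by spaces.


{out.1, s2.2} {out.2} {out.3} {s1.1, s4.1, s4.3} {s1.2, s4.2} {s1.3} {s2.1} {s2.3} {s3.1, s3.3} {s3.2}

Reachability decides: close wires over beta-identified ports.
alpha over (s1, s4) gives {out.1} {out.2, s1.1, s4.1, s4.3} {out.3} {s1.2, s4.2} {s1.3}, out.j being that stage's outer ports
beta over (s3, s2, s1, s4) gives {out.1, s2.2} {out.2} {out.3} {s1.1, s4.1, s4.3} {s1.2, s4.2} {s1.3} {s2.1} {s2.3} {s3.1, s3.3} {s3.2}, out.j being that stage's outer ports


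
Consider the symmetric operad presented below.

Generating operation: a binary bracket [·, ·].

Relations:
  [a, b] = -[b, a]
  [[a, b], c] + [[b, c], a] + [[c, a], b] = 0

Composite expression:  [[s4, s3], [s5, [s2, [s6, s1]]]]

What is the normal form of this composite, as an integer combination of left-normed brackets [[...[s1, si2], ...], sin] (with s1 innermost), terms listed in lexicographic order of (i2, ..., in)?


-[[[[[s1, s6], s2], s5], s3], s4] + [[[[[s1, s6], s2], s5], s4], s3]

A multilinear Lie element is pinned by s1-initial words (s1 innermost).
Composite bracket: [[s4, s3], [s5, [s2, [s6, s1]]]]
Each bracket splits as ab - ba, giving 32 signed words (2^5 = 32).
Keep just the words that open with s1:
  sign of s1s6s2s5s3s4 is -1, so it contributes -[[[[[s1, s6], s2], s5], s3], s4]
  sign of s1s6s2s5s4s3 is +1, so it contributes +[[[[[s1, s6], s2], s5], s4], s3]


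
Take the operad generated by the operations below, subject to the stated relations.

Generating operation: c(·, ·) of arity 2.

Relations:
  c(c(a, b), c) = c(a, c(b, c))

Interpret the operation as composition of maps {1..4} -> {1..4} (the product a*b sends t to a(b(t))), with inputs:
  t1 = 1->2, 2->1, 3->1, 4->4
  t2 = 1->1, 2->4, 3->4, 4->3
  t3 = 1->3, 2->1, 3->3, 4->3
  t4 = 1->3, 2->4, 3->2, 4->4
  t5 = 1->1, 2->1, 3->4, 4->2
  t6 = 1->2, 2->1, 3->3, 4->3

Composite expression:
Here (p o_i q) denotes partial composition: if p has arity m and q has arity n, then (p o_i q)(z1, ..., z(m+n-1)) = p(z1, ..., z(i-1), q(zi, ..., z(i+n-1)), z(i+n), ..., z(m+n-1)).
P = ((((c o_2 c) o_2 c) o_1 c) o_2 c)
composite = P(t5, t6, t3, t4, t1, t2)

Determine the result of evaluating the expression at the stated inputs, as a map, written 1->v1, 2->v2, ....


1->4, 2->4, 3->4, 4->4

c(t6, t3) = 1->3, 2->2, 3->3, 4->3
c(t5, c(t6, t3)) = 1->4, 2->1, 3->4, 4->4
c(t4, t1) = 1->4, 2->3, 3->3, 4->4
c(c(t4, t1), t2) = 1->4, 2->4, 3->4, 4->3
c(c(t5, c(t6, t3)), c(c(t4, t1), t2)) = 1->4, 2->4, 3->4, 4->4


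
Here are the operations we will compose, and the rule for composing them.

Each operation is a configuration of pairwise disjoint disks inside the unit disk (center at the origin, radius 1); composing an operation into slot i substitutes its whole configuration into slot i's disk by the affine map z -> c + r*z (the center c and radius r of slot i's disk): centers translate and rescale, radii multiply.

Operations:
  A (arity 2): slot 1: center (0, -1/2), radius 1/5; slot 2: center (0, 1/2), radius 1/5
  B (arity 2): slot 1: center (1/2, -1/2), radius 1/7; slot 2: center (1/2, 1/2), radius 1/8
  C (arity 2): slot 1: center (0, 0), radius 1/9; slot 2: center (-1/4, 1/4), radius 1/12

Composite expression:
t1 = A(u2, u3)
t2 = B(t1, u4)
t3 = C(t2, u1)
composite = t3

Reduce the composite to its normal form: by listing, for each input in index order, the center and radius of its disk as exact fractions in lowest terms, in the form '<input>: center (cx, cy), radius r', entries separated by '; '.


Each u-disk chains the slot maps above it in C; radii multiply.
input u2: composing its 3 substitution steps yields center (1/18, -4/63), radius 1/315
input u3: composing its 3 substitution steps yields center (1/18, -1/21), radius 1/315
input u4: composing its 2 substitution steps yields center (1/18, 1/18), radius 1/72
input u1: composing its 1 substitution step yields center (-1/4, 1/4), radius 1/12

u1: center (-1/4, 1/4), radius 1/12; u2: center (1/18, -4/63), radius 1/315; u3: center (1/18, -1/21), radius 1/315; u4: center (1/18, 1/18), radius 1/72
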